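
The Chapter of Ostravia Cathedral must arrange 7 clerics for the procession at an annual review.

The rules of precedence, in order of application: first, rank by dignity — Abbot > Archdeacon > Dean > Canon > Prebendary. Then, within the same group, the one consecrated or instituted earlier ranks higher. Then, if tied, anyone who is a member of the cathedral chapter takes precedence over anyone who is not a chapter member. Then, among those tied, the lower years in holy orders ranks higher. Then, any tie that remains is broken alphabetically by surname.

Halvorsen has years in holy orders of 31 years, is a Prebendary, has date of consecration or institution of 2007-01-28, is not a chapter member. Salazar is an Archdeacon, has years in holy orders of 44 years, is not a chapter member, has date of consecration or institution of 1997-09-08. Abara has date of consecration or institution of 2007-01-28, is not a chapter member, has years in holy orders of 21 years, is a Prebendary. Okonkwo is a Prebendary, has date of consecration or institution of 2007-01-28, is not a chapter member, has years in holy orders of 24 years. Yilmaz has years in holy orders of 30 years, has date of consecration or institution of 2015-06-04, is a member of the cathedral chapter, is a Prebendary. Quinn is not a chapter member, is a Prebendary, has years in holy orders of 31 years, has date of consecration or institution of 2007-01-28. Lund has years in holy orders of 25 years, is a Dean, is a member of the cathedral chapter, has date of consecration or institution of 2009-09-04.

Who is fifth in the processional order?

Halvorsen

By dignity: Salazar (Archdeacon); then Lund (Dean); then Abara, Okonkwo, Halvorsen, Quinn and Yilmaz (Prebendary).
Among Abara, Okonkwo, Halvorsen, Quinn and Yilmaz, by date of consecration or institution (earlier first): Abara, Okonkwo, Halvorsen and Quinn (2007-01-28) before Yilmaz (2015-06-04).
Abara, Okonkwo, Halvorsen and Quinn are each not a chapter member, so the next rule applies.
Among Abara, Okonkwo, Halvorsen and Quinn, by years in holy orders (lower first): Abara (21 years) before Okonkwo (24 years) before Halvorsen and Quinn (31 years).
Among Halvorsen and Quinn, alphabetically by surname: Halvorsen before Quinn.
Order: Salazar, Lund, Abara, Okonkwo, Halvorsen, Quinn, Yilmaz.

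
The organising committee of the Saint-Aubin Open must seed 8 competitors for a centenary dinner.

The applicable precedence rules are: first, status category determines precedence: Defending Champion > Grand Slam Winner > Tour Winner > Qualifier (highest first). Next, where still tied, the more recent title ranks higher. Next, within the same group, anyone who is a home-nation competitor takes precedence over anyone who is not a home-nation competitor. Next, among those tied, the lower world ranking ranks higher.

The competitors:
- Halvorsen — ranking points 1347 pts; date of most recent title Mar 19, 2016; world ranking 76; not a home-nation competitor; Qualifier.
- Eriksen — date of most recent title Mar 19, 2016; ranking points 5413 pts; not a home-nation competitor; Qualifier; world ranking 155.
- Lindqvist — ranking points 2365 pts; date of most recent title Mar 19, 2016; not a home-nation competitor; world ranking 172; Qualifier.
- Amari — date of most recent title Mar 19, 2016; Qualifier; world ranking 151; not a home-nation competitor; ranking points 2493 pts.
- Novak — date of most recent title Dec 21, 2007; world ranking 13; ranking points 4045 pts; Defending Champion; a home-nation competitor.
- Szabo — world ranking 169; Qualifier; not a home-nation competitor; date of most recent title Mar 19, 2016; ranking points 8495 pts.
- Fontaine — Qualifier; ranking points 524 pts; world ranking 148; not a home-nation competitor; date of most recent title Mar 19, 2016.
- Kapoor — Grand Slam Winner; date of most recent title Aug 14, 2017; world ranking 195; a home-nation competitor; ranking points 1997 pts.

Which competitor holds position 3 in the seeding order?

Halvorsen

By status category: Novak (Defending Champion); then Kapoor (Grand Slam Winner); then Halvorsen, Fontaine, Amari, Eriksen, Szabo and Lindqvist (Qualifier).
Halvorsen, Fontaine, Amari, Eriksen, Szabo and Lindqvist all have date of most recent title Mar 19, 2016, so the next rule applies.
Halvorsen, Fontaine, Amari, Eriksen, Szabo and Lindqvist are each not a home-nation competitor, so the next rule applies.
Among Halvorsen, Fontaine, Amari, Eriksen, Szabo and Lindqvist, by world ranking (lower first): Halvorsen (76) before Fontaine (148) before Amari (151) before Eriksen (155) before Szabo (169) before Lindqvist (172).
Order: Novak, Kapoor, Halvorsen, Fontaine, Amari, Eriksen, Szabo, Lindqvist.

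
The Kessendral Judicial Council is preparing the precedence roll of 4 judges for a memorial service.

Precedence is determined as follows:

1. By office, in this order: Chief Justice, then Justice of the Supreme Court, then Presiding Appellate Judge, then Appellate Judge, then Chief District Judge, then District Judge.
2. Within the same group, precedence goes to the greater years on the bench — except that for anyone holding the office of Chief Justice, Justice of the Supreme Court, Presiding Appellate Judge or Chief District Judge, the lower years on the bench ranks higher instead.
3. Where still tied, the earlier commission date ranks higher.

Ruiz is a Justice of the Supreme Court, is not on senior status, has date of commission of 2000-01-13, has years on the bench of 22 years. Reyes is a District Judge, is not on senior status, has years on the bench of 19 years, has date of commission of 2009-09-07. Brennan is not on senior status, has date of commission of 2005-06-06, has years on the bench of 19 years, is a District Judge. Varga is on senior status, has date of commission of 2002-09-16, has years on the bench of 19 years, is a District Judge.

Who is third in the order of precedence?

Brennan

By office: Ruiz (Justice of the Supreme Court); then Varga, Brennan and Reyes (District Judge).
Varga, Brennan and Reyes all have years on the bench 19 years, so the next rule applies.
Among Varga, Brennan and Reyes, by date of commission (earlier first): Varga (2002-09-16) before Brennan (2005-06-06) before Reyes (2009-09-07).
Order: Ruiz, Varga, Brennan, Reyes.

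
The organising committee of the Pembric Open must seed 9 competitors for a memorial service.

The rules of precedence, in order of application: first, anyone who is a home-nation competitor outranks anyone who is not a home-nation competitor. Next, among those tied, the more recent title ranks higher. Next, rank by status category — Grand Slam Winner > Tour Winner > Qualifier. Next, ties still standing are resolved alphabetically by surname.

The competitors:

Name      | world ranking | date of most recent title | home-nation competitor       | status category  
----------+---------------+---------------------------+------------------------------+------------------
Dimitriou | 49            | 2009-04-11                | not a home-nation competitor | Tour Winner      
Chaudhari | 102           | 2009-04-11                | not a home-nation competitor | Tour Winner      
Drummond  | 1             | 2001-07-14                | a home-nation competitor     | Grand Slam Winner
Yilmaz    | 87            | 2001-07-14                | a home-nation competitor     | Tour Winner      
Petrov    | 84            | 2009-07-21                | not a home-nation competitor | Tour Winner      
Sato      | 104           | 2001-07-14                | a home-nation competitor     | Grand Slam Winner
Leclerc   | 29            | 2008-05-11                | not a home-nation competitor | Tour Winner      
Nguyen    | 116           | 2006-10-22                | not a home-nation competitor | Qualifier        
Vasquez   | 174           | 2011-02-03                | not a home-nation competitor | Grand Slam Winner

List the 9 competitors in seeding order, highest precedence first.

By the first rule: Drummond, Sato and Yilmaz (each a home-nation competitor); then Vasquez, Petrov, Chaudhari, Dimitriou, Leclerc and Nguyen (each not a home-nation competitor).
Drummond, Sato and Yilmaz all have date of most recent title 2001-07-14, so the next rule applies.
Among Drummond, Sato and Yilmaz, by status category: Drummond and Sato (Grand Slam Winner) before Yilmaz (Tour Winner).
Among Drummond and Sato, alphabetically by surname: Drummond before Sato.
Among Vasquez, Petrov, Chaudhari, Dimitriou, Leclerc and Nguyen, by date of most recent title (later first): Vasquez (2011-02-03) before Petrov (2009-07-21) before Chaudhari and Dimitriou (2009-04-11) before Leclerc (2008-05-11) before Nguyen (2006-10-22).
Chaudhari and Dimitriou are each Tour Winner, so the next rule applies.
Among Chaudhari and Dimitriou, alphabetically by surname: Chaudhari before Dimitriou.
Full order: Drummond, Sato, Yilmaz, Vasquez, Petrov, Chaudhari, Dimitriou, Leclerc, Nguyen.

Drummond, Sato, Yilmaz, Vasquez, Petrov, Chaudhari, Dimitriou, Leclerc, Nguyen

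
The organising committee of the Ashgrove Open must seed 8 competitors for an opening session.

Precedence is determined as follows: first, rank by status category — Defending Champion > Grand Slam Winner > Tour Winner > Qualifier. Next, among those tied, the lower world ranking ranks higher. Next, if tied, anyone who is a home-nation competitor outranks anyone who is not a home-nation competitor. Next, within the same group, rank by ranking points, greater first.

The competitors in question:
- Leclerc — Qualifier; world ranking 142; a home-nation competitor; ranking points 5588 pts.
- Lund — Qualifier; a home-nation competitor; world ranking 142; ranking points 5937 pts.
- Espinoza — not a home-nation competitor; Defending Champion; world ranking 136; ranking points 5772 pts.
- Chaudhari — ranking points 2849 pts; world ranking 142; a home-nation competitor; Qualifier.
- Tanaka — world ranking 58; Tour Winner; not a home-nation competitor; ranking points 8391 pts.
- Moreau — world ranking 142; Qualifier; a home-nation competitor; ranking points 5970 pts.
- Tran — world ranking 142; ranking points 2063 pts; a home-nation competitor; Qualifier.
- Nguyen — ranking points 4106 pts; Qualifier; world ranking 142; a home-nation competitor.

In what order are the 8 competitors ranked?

Espinoza, Tanaka, Moreau, Lund, Leclerc, Nguyen, Chaudhari, Tran

By status category: Espinoza (Defending Champion); then Tanaka (Tour Winner); then Moreau, Lund, Leclerc, Nguyen, Chaudhari and Tran (Qualifier).
Moreau, Lund, Leclerc, Nguyen, Chaudhari and Tran all have world ranking 142, so the next rule applies.
Moreau, Lund, Leclerc, Nguyen, Chaudhari and Tran are each a home-nation competitor, so the next rule applies.
Among Moreau, Lund, Leclerc, Nguyen, Chaudhari and Tran, by ranking points (higher first): Moreau (5970 pts) before Lund (5937 pts) before Leclerc (5588 pts) before Nguyen (4106 pts) before Chaudhari (2849 pts) before Tran (2063 pts).
Full order: Espinoza, Tanaka, Moreau, Lund, Leclerc, Nguyen, Chaudhari, Tran.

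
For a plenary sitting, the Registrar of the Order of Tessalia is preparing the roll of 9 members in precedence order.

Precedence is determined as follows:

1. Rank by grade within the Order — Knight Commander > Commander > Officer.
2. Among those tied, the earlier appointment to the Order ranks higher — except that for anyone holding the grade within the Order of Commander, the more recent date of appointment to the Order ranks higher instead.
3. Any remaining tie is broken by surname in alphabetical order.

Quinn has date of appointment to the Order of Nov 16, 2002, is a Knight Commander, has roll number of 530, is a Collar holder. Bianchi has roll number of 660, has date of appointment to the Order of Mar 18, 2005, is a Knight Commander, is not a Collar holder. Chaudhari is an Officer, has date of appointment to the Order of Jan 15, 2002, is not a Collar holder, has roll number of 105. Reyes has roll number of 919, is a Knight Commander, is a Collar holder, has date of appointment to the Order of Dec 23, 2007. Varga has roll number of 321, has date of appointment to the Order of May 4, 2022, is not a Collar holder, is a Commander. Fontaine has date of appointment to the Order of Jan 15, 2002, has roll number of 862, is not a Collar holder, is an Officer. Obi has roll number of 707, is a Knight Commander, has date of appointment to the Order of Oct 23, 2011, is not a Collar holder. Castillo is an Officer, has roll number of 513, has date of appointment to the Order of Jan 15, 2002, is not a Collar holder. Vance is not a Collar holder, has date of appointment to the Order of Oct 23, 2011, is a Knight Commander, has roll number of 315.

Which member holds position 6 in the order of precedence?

By grade within the Order: Quinn, Bianchi, Reyes, Obi and Vance (Knight Commander); then Varga (Commander); then Castillo, Chaudhari and Fontaine (Officer).
Among Quinn, Bianchi, Reyes, Obi and Vance, by date of appointment to the Order (earlier first): Quinn (Nov 16, 2002) before Bianchi (Mar 18, 2005) before Reyes (Dec 23, 2007) before Obi and Vance (Oct 23, 2011).
Among Obi and Vance, alphabetically by surname: Obi before Vance.
Castillo, Chaudhari and Fontaine all have date of appointment to the Order Jan 15, 2002, so the next rule applies.
Among Castillo, Chaudhari and Fontaine, alphabetically by surname: Castillo before Chaudhari before Fontaine.
Order: Quinn, Bianchi, Reyes, Obi, Vance, Varga, Castillo, Chaudhari, Fontaine.

Varga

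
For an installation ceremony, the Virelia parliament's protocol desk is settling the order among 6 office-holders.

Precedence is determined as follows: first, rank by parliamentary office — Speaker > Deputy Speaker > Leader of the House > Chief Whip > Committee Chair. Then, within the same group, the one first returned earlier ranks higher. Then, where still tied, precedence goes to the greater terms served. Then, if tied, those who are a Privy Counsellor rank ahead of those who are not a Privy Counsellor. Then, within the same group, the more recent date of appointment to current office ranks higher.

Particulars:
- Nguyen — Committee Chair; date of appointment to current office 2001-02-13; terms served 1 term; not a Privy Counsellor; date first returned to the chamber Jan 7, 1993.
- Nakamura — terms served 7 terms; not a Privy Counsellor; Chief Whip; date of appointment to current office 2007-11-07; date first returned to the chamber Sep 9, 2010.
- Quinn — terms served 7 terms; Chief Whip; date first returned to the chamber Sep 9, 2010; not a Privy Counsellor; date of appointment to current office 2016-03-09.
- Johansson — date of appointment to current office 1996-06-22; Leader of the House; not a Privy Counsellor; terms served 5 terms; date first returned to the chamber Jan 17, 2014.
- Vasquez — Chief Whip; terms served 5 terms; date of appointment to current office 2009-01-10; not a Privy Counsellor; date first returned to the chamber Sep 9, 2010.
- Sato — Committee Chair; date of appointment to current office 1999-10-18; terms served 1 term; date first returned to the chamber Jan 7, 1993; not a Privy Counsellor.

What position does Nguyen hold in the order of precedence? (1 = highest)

By parliamentary office: Johansson (Leader of the House); then Quinn, Nakamura and Vasquez (Chief Whip); then Nguyen and Sato (Committee Chair).
Quinn, Nakamura and Vasquez all have date first returned to the chamber Sep 9, 2010, so the next rule applies.
Among Quinn, Nakamura and Vasquez, by terms served (higher first): Quinn and Nakamura (7 terms) before Vasquez (5 terms).
Quinn and Nakamura are each not a Privy Counsellor, so the next rule applies.
Among Quinn and Nakamura, by date of appointment to current office (later first): Quinn (2016-03-09) before Nakamura (2007-11-07).
Nguyen and Sato both have date first returned to the chamber Jan 7, 1993, so the next rule applies.
Nguyen and Sato both have terms served 1 term, so the next rule applies.
Nguyen and Sato are each not a Privy Counsellor, so the next rule applies.
Among Nguyen and Sato, by date of appointment to current office (later first): Nguyen (2001-02-13) before Sato (1999-10-18).
Order: Johansson, Quinn, Nakamura, Vasquez, Nguyen, Sato. So position 5.

5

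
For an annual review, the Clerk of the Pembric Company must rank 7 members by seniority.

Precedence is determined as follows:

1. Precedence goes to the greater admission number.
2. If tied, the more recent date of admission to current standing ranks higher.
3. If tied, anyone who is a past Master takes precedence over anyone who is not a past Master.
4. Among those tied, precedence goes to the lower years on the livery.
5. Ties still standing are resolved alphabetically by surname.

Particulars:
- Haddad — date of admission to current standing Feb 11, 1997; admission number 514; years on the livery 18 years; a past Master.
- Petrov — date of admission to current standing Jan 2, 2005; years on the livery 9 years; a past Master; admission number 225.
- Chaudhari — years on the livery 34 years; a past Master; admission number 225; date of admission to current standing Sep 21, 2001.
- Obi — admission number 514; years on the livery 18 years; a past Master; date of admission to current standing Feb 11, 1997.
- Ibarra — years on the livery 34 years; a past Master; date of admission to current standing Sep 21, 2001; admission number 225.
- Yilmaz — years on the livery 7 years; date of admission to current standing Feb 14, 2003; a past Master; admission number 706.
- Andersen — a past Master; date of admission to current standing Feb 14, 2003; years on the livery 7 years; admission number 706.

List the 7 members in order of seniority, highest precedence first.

Andersen, Yilmaz, Haddad, Obi, Petrov, Chaudhari, Ibarra

By admission number (higher first): Andersen and Yilmaz (both 706); then Haddad and Obi (both 514); then Petrov, Chaudhari and Ibarra (each 225).
Andersen and Yilmaz both have date of admission to current standing Feb 14, 2003, so the next rule applies.
Andersen and Yilmaz are each a past Master, so the next rule applies.
Andersen and Yilmaz both have years on the livery 7 years, so the next rule applies.
Among Andersen and Yilmaz, alphabetically by surname: Andersen before Yilmaz.
Haddad and Obi both have date of admission to current standing Feb 11, 1997, so the next rule applies.
Haddad and Obi are each a past Master, so the next rule applies.
Haddad and Obi both have years on the livery 18 years, so the next rule applies.
Among Haddad and Obi, alphabetically by surname: Haddad before Obi.
Among Petrov, Chaudhari and Ibarra, by date of admission to current standing (later first): Petrov (Jan 2, 2005) before Chaudhari and Ibarra (Sep 21, 2001).
Chaudhari and Ibarra are each a past Master, so the next rule applies.
Chaudhari and Ibarra both have years on the livery 34 years, so the next rule applies.
Among Chaudhari and Ibarra, alphabetically by surname: Chaudhari before Ibarra.
Full order: Andersen, Yilmaz, Haddad, Obi, Petrov, Chaudhari, Ibarra.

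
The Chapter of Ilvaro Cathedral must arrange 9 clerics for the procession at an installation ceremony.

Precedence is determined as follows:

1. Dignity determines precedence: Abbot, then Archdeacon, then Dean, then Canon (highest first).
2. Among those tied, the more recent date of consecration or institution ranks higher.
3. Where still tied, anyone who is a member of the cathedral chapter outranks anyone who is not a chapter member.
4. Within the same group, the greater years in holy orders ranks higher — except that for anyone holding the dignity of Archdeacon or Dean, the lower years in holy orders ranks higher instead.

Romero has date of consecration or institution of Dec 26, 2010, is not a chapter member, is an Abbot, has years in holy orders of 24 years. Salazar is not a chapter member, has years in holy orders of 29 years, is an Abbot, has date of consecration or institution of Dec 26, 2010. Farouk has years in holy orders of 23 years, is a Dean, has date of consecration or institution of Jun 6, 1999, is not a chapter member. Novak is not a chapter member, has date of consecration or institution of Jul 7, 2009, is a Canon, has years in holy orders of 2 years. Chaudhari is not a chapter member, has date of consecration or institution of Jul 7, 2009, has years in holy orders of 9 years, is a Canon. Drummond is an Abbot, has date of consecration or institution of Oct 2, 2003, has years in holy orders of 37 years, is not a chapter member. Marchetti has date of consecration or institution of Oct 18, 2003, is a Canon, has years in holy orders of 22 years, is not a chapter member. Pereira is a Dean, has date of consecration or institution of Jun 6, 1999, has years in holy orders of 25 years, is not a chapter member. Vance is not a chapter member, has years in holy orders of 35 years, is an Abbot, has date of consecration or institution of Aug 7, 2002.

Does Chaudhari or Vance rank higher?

Vance

By dignity: Salazar, Romero, Drummond and Vance (Abbot); then Farouk and Pereira (Dean); then Chaudhari, Novak and Marchetti (Canon).
Among Salazar, Romero, Drummond and Vance, by date of consecration or institution (later first): Salazar and Romero (Dec 26, 2010) before Drummond (Oct 2, 2003) before Vance (Aug 7, 2002).
Salazar and Romero are each not a chapter member, so the next rule applies.
Among Salazar and Romero, by years in holy orders (higher first): Salazar (29 years) before Romero (24 years).
Farouk and Pereira both have date of consecration or institution Jun 6, 1999, so the next rule applies.
Farouk and Pereira are each not a chapter member, so the next rule applies.
Among Farouk and Pereira, by years in holy orders (lower first) (reversed rule for this group): Farouk (23 years) before Pereira (25 years).
Among Chaudhari, Novak and Marchetti, by date of consecration or institution (later first): Chaudhari and Novak (Jul 7, 2009) before Marchetti (Oct 18, 2003).
Chaudhari and Novak are each not a chapter member, so the next rule applies.
Among Chaudhari and Novak, by years in holy orders (higher first): Chaudhari (9 years) before Novak (2 years).
So Vance takes precedence.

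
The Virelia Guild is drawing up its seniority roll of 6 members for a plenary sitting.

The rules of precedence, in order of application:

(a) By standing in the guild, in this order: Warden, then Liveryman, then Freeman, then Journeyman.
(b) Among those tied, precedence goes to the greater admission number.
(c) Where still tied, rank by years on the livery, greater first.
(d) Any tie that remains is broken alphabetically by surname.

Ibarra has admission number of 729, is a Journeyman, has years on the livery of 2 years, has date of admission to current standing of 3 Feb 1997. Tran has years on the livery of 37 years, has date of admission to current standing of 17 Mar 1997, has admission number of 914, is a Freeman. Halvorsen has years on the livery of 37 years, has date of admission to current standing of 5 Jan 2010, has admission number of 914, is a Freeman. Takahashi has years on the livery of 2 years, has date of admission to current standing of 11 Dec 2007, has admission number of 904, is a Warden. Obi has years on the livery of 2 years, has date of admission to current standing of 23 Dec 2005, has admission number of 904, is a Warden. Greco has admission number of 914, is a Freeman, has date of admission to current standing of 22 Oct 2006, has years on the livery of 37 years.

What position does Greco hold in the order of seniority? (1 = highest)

3

By standing in the guild: Obi and Takahashi (Warden); then Greco, Halvorsen and Tran (Freeman); then Ibarra (Journeyman).
Obi and Takahashi both have admission number 904, so the next rule applies.
Obi and Takahashi both have years on the livery 2 years, so the next rule applies.
Among Obi and Takahashi, alphabetically by surname: Obi before Takahashi.
Greco, Halvorsen and Tran all have admission number 914, so the next rule applies.
Greco, Halvorsen and Tran all have years on the livery 37 years, so the next rule applies.
Among Greco, Halvorsen and Tran, alphabetically by surname: Greco before Halvorsen before Tran.
Order: Obi, Takahashi, Greco, Halvorsen, Tran, Ibarra. So position 3.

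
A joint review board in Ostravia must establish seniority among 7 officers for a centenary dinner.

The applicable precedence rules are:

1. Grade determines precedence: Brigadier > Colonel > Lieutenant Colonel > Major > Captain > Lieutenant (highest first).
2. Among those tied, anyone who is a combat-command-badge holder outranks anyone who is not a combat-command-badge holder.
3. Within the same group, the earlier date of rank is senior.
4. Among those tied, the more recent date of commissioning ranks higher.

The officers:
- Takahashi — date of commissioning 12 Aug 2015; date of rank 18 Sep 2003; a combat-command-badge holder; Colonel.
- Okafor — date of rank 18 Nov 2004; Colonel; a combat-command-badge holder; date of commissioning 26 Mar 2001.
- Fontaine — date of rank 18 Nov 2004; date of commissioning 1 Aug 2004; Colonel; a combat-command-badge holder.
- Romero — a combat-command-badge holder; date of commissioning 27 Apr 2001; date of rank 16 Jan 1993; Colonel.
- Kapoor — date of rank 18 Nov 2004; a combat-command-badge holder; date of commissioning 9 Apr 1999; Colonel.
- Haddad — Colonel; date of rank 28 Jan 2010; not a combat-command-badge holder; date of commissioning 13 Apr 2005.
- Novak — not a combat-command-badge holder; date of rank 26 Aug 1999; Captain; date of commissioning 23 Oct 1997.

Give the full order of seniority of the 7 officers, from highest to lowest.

Romero, Takahashi, Fontaine, Okafor, Kapoor, Haddad, Novak

By grade: Romero, Takahashi, Fontaine, Okafor, Kapoor and Haddad (Colonel); then Novak (Captain).
Among Romero, Takahashi, Fontaine, Okafor, Kapoor and Haddad, a combat-command-badge holder before not a combat-command-badge holder: Romero, Takahashi, Fontaine, Okafor and Kapoor (a combat-command-badge holder) before Haddad (not a combat-command-badge holder).
Among Romero, Takahashi, Fontaine, Okafor and Kapoor, by date of rank (earlier first): Romero (16 Jan 1993) before Takahashi (18 Sep 2003) before Fontaine, Okafor and Kapoor (18 Nov 2004).
Among Fontaine, Okafor and Kapoor, by date of commissioning (later first): Fontaine (1 Aug 2004) before Okafor (26 Mar 2001) before Kapoor (9 Apr 1999).
Full order: Romero, Takahashi, Fontaine, Okafor, Kapoor, Haddad, Novak.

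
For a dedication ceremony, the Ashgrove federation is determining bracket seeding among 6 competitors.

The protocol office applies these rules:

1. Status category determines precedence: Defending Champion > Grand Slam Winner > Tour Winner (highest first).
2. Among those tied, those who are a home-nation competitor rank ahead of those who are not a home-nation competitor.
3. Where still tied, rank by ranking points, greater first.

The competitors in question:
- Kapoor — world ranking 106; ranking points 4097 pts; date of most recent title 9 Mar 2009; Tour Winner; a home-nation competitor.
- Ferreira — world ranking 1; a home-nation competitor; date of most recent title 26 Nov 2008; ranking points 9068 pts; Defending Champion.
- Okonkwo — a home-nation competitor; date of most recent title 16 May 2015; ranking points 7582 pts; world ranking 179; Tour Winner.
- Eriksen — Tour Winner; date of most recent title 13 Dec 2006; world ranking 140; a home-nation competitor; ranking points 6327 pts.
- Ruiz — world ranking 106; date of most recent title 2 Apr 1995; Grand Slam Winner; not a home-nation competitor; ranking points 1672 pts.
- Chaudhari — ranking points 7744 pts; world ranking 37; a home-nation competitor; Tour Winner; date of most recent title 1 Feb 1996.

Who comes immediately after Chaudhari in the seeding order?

By status category: Ferreira (Defending Champion); then Ruiz (Grand Slam Winner); then Chaudhari, Okonkwo, Eriksen and Kapoor (Tour Winner).
Chaudhari, Okonkwo, Eriksen and Kapoor are each a home-nation competitor, so the next rule applies.
Among Chaudhari, Okonkwo, Eriksen and Kapoor, by ranking points (higher first): Chaudhari (7744 pts) before Okonkwo (7582 pts) before Eriksen (6327 pts) before Kapoor (4097 pts).
Order: Ferreira, Ruiz, Chaudhari, Okonkwo, Eriksen, Kapoor.

Okonkwo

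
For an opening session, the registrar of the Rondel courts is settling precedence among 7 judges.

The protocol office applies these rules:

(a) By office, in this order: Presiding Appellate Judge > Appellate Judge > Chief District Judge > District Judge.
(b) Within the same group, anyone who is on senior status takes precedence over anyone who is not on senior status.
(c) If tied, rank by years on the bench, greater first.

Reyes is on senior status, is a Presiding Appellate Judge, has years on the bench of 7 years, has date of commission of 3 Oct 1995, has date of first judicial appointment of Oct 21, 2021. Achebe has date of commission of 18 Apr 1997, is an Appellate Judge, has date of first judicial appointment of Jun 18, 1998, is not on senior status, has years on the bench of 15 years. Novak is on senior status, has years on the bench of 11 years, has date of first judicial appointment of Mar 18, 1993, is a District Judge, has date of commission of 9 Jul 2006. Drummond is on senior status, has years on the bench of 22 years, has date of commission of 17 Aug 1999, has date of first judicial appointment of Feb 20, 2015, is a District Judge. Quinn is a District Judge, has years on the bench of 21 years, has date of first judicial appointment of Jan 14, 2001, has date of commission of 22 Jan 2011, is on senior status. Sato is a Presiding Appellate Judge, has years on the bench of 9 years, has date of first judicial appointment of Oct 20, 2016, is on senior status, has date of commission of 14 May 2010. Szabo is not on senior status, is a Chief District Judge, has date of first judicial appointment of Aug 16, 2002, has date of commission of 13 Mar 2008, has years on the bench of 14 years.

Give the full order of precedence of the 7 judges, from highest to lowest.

By office: Sato and Reyes (Presiding Appellate Judge); then Achebe (Appellate Judge); then Szabo (Chief District Judge); then Drummond, Quinn and Novak (District Judge).
Sato and Reyes are each on senior status, so the next rule applies.
Among Sato and Reyes, by years on the bench (higher first): Sato (9 years) before Reyes (7 years).
Drummond, Quinn and Novak are each on senior status, so the next rule applies.
Among Drummond, Quinn and Novak, by years on the bench (higher first): Drummond (22 years) before Quinn (21 years) before Novak (11 years).
Full order: Sato, Reyes, Achebe, Szabo, Drummond, Quinn, Novak.

Sato, Reyes, Achebe, Szabo, Drummond, Quinn, Novak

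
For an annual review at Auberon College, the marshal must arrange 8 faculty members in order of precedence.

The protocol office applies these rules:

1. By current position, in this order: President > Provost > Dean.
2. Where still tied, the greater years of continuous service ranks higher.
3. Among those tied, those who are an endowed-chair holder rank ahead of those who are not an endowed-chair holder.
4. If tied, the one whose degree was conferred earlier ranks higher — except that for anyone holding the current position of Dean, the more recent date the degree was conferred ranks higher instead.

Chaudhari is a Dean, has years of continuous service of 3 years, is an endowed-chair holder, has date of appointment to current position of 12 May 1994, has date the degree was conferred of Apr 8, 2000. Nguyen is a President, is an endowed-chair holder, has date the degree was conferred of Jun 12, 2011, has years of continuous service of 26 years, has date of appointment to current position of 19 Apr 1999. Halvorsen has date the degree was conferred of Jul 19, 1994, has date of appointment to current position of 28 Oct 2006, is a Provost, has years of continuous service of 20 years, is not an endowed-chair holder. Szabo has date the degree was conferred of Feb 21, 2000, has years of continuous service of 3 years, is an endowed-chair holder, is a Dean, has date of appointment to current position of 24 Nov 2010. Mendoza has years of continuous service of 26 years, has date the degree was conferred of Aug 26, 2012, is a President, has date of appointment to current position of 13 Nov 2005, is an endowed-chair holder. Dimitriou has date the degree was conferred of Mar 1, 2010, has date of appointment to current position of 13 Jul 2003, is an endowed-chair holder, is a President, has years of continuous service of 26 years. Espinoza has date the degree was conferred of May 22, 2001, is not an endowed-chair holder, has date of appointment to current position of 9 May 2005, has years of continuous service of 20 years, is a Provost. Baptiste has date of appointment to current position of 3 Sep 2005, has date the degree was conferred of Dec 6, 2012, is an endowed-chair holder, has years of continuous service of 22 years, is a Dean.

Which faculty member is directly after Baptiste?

By current position: Dimitriou, Nguyen and Mendoza (President); then Halvorsen and Espinoza (Provost); then Baptiste, Chaudhari and Szabo (Dean).
Dimitriou, Nguyen and Mendoza all have years of continuous service 26 years, so the next rule applies.
Dimitriou, Nguyen and Mendoza are each an endowed-chair holder, so the next rule applies.
Among Dimitriou, Nguyen and Mendoza, by date the degree was conferred (earlier first): Dimitriou (Mar 1, 2010) before Nguyen (Jun 12, 2011) before Mendoza (Aug 26, 2012).
Halvorsen and Espinoza both have years of continuous service 20 years, so the next rule applies.
Halvorsen and Espinoza are each not an endowed-chair holder, so the next rule applies.
Among Halvorsen and Espinoza, by date the degree was conferred (earlier first): Halvorsen (Jul 19, 1994) before Espinoza (May 22, 2001).
Among Baptiste, Chaudhari and Szabo, by years of continuous service (higher first): Baptiste (22 years) before Chaudhari and Szabo (3 years).
Chaudhari and Szabo are each an endowed-chair holder, so the next rule applies.
Among Chaudhari and Szabo, by date the degree was conferred (later first) (reversed rule for this group): Chaudhari (Apr 8, 2000) before Szabo (Feb 21, 2000).
Order: Dimitriou, Nguyen, Mendoza, Halvorsen, Espinoza, Baptiste, Chaudhari, Szabo.

Chaudhari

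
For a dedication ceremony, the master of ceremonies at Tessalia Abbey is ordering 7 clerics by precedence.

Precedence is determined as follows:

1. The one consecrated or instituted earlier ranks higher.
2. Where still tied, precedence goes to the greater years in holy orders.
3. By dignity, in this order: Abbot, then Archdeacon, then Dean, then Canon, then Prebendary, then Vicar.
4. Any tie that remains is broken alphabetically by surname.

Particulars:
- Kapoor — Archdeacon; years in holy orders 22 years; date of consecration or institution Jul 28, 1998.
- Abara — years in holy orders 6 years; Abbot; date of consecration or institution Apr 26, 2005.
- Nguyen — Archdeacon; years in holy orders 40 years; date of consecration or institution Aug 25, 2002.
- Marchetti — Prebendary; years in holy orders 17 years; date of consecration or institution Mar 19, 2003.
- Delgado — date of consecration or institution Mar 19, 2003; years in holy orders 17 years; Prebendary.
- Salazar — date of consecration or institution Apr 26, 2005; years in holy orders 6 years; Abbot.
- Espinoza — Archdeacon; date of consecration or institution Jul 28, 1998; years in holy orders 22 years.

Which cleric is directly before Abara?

By date of consecration or institution (earlier first): Espinoza and Kapoor (both Jul 28, 1998); then Nguyen (Aug 25, 2002); then Delgado and Marchetti (both Mar 19, 2003); then Abara and Salazar (both Apr 26, 2005).
Espinoza and Kapoor both have years in holy orders 22 years, so the next rule applies.
Espinoza and Kapoor are each Archdeacon, so the next rule applies.
Among Espinoza and Kapoor, alphabetically by surname: Espinoza before Kapoor.
Delgado and Marchetti both have years in holy orders 17 years, so the next rule applies.
Delgado and Marchetti are each Prebendary, so the next rule applies.
Among Delgado and Marchetti, alphabetically by surname: Delgado before Marchetti.
Abara and Salazar both have years in holy orders 6 years, so the next rule applies.
Abara and Salazar are each Abbot, so the next rule applies.
Among Abara and Salazar, alphabetically by surname: Abara before Salazar.
Order: Espinoza, Kapoor, Nguyen, Delgado, Marchetti, Abara, Salazar.

Marchetti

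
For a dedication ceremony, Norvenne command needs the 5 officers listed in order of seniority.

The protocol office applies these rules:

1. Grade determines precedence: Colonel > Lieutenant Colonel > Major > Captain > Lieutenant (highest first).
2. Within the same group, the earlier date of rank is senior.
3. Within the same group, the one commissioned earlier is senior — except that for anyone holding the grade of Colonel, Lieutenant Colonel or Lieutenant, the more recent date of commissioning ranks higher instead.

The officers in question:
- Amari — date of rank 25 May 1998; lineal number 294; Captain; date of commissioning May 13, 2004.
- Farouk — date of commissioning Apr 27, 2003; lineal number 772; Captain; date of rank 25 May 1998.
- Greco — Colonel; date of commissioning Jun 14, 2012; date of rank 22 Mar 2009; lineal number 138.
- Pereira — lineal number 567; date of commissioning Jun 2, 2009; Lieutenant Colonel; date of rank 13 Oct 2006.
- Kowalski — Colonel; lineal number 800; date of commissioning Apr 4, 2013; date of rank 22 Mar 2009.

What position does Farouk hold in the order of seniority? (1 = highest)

4

By grade: Kowalski and Greco (Colonel); then Pereira (Lieutenant Colonel); then Farouk and Amari (Captain).
Kowalski and Greco both have date of rank 22 Mar 2009, so the next rule applies.
Among Kowalski and Greco, by date of commissioning (later first) (reversed rule for this group): Kowalski (Apr 4, 2013) before Greco (Jun 14, 2012).
Farouk and Amari both have date of rank 25 May 1998, so the next rule applies.
Among Farouk and Amari, by date of commissioning (earlier first): Farouk (Apr 27, 2003) before Amari (May 13, 2004).
Order: Kowalski, Greco, Pereira, Farouk, Amari. So position 4.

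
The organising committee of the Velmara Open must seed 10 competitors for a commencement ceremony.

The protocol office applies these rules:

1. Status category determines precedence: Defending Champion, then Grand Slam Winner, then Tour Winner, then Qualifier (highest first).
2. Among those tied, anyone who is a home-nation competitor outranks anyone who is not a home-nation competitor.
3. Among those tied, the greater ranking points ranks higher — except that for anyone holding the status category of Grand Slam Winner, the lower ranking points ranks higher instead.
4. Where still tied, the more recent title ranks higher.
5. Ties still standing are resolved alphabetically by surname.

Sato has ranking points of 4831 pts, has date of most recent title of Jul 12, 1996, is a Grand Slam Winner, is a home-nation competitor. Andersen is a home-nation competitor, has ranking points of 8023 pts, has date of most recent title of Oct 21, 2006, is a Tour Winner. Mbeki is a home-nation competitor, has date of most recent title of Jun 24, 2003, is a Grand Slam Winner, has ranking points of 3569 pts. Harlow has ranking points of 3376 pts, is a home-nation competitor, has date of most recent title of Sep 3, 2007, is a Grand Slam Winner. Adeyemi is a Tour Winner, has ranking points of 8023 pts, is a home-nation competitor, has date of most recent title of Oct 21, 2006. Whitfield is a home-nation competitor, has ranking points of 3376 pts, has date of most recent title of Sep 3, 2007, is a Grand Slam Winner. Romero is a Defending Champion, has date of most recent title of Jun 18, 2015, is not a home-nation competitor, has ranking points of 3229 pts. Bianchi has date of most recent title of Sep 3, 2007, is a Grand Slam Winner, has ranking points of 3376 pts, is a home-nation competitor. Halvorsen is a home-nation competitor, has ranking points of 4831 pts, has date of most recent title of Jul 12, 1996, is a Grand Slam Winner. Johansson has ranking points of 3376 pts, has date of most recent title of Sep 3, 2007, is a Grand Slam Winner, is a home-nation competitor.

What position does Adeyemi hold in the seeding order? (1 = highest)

9

By status category: Romero (Defending Champion); then Bianchi, Harlow, Johansson, Whitfield, Mbeki, Halvorsen and Sato (Grand Slam Winner); then Adeyemi and Andersen (Tour Winner).
Bianchi, Harlow, Johansson, Whitfield, Mbeki, Halvorsen and Sato are each a home-nation competitor, so the next rule applies.
Among Bianchi, Harlow, Johansson, Whitfield, Mbeki, Halvorsen and Sato, by ranking points (lower first) (reversed rule for this group): Bianchi, Harlow, Johansson and Whitfield (3376 pts) before Mbeki (3569 pts) before Halvorsen and Sato (4831 pts).
Bianchi, Harlow, Johansson and Whitfield all have date of most recent title Sep 3, 2007, so the next rule applies.
Among Bianchi, Harlow, Johansson and Whitfield, alphabetically by surname: Bianchi before Harlow before Johansson before Whitfield.
Halvorsen and Sato both have date of most recent title Jul 12, 1996, so the next rule applies.
Among Halvorsen and Sato, alphabetically by surname: Halvorsen before Sato.
Adeyemi and Andersen are each a home-nation competitor, so the next rule applies.
Adeyemi and Andersen both have ranking points 8023 pts, so the next rule applies.
Adeyemi and Andersen both have date of most recent title Oct 21, 2006, so the next rule applies.
Among Adeyemi and Andersen, alphabetically by surname: Adeyemi before Andersen.
Order: Romero, Bianchi, Harlow, Johansson, Whitfield, Mbeki, Halvorsen, Sato, Adeyemi, Andersen. So position 9.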